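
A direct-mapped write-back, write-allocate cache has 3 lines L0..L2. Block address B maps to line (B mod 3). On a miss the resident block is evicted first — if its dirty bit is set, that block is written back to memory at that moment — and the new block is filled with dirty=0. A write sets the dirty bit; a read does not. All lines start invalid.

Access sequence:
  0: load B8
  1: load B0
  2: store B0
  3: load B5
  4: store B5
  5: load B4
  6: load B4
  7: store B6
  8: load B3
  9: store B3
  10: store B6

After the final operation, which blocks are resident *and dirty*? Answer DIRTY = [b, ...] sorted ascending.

DIRTY = [5, 6]

0: R B8 -> L2 miss  d=-]
1: R B0 -> L0 miss  d=-]
2: W B0 -> L0 hit  d=D]
3: R B5 -> L2 miss  d=-]
4: W B5 -> L2 hit  d=D]
5: R B4 -> L1 miss  d=-]
6: R B4 -> L1 hit  d=-]
7: W B6 -> L0 miss wb->B0  d=D]
8: R B3 -> L0 miss wb->B6  d=-]
9: W B3 -> L0 hit  d=D]
10: W B6 -> L0 miss wb->B3  d=D]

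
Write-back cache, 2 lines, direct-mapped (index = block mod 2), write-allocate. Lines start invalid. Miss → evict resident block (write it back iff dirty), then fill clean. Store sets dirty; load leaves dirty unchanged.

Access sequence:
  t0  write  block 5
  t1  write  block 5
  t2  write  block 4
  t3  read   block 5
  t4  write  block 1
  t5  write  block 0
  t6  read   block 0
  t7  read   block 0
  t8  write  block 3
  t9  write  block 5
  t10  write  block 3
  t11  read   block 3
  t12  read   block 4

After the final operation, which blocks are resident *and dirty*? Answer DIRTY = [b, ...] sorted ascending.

DIRTY = [3]

  0 | W B5 → L1 miss [D]
  1 | W B5 → L1 hit [D]
  2 | W B4 → L0 miss [D]
  3 | R B5 → L1 hit [D]
  4 | W B1 → L1 miss wb→B5 [D]
  5 | W B0 → L0 miss wb→B4 [D]
  6 | R B0 → L0 hit [D]
  7 | R B0 → L0 hit [D]
  8 | W B3 → L1 miss wb→B1 [D]
  9 | W B5 → L1 miss wb→B3 [D]
  10 | W B3 → L1 miss wb→B5 [D]
  11 | R B3 → L1 hit [D]
  12 | R B4 → L0 miss wb→B0 [-]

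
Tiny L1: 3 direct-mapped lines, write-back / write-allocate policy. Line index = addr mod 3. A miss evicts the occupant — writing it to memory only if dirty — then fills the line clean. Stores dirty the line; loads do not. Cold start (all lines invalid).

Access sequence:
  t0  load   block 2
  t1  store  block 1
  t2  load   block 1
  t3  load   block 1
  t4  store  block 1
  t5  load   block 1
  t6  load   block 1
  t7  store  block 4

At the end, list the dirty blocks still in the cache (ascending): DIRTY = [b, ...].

DIRTY = [4]

0: R B2 → L2 miss [-]
1: W B1 → L1 miss [D]
2: R B1 → L1 hit [D]
3: R B1 → L1 hit [D]
4: W B1 → L1 hit [D]
5: R B1 → L1 hit [D]
6: R B1 → L1 hit [D]
7: W B4 → L1 miss wb→B1 [D]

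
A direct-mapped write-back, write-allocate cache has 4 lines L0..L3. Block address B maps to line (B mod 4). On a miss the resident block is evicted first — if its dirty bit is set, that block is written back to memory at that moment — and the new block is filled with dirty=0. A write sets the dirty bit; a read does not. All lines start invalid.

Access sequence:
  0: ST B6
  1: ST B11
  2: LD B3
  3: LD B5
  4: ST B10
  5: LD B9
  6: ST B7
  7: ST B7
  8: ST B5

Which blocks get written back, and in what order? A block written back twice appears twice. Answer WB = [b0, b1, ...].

WB = [11, 6]

0: W B6 → L2 miss [D]
1: W B11 → L3 miss [D]
2: R B3 → L3 miss wb→B11 [-]
3: R B5 → L1 miss [-]
4: W B10 → L2 miss wb→B6 [D]
5: R B9 → L1 miss [-]
6: W B7 → L3 miss [D]
7: W B7 → L3 hit [D]
8: W B5 → L1 miss [D]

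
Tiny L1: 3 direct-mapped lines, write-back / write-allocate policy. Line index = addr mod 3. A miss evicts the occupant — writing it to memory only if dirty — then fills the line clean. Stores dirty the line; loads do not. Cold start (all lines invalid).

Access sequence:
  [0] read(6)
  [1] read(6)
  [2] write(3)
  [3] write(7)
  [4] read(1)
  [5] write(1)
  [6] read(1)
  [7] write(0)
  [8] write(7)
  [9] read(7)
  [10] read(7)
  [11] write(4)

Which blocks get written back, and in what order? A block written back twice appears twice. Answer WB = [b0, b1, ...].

  0 | R B6 → L0 miss [-]
  1 | R B6 → L0 hit [-]
  2 | W B3 → L0 miss [D]
  3 | W B7 → L1 miss [D]
  4 | R B1 → L1 miss wb→B7 [-]
  5 | W B1 → L1 hit [D]
  6 | R B1 → L1 hit [D]
  7 | W B0 → L0 miss wb→B3 [D]
  8 | W B7 → L1 miss wb→B1 [D]
  9 | R B7 → L1 hit [D]
  10 | R B7 → L1 hit [D]
  11 | W B4 → L1 miss wb→B7 [D]

WB = [7, 3, 1, 7]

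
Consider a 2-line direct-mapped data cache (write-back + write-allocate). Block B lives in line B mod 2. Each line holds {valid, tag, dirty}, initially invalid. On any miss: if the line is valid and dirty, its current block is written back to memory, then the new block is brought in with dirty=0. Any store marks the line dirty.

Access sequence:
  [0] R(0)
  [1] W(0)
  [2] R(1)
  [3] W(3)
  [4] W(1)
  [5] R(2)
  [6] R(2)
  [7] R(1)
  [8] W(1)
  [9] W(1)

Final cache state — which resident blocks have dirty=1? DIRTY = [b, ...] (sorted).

DIRTY = [1]

  0 | R B0 → L0 miss [-]
  1 | W B0 → L0 hit [D]
  2 | R B1 → L1 miss [-]
  3 | W B3 → L1 miss [D]
  4 | W B1 → L1 miss wb→B3 [D]
  5 | R B2 → L0 miss wb→B0 [-]
  6 | R B2 → L0 hit [-]
  7 | R B1 → L1 hit [D]
  8 | W B1 → L1 hit [D]
  9 | W B1 → L1 hit [D]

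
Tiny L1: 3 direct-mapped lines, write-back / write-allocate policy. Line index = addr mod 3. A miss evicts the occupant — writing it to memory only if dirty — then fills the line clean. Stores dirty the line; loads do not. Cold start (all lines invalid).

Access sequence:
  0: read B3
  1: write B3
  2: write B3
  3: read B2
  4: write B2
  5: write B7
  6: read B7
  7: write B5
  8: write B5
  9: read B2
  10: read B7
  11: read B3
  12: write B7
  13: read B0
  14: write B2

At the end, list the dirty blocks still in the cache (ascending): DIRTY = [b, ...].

0: R B3 → L0 miss [-]
1: W B3 → L0 hit [D]
2: W B3 → L0 hit [D]
3: R B2 → L2 miss [-]
4: W B2 → L2 hit [D]
5: W B7 → L1 miss [D]
6: R B7 → L1 hit [D]
7: W B5 → L2 miss wb→B2 [D]
8: W B5 → L2 hit [D]
9: R B2 → L2 miss wb→B5 [-]
10: R B7 → L1 hit [D]
11: R B3 → L0 hit [D]
12: W B7 → L1 hit [D]
13: R B0 → L0 miss wb→B3 [-]
14: W B2 → L2 hit [D]

DIRTY = [2, 7]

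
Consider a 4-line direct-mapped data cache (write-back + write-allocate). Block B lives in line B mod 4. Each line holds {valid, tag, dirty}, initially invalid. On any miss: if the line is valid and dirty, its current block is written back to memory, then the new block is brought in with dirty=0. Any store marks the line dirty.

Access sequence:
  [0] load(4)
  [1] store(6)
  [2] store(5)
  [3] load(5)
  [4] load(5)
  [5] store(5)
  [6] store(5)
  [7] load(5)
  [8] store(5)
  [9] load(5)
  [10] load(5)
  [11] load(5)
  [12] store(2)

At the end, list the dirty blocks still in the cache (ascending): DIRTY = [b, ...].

0: R B4 → L0 miss [-]
1: W B6 → L2 miss [D]
2: W B5 → L1 miss [D]
3: R B5 → L1 hit [D]
4: R B5 → L1 hit [D]
5: W B5 → L1 hit [D]
6: W B5 → L1 hit [D]
7: R B5 → L1 hit [D]
8: W B5 → L1 hit [D]
9: R B5 → L1 hit [D]
10: R B5 → L1 hit [D]
11: R B5 → L1 hit [D]
12: W B2 → L2 miss wb→B6 [D]

DIRTY = [2, 5]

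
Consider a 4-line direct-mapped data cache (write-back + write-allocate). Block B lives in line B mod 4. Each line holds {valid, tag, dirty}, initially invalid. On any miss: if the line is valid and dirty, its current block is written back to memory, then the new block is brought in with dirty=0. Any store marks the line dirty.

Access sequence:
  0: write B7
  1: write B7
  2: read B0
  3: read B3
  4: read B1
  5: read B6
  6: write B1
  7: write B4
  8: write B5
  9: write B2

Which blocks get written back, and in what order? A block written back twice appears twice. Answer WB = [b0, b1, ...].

WB = [7, 1]

0: W B7 -> L3 miss  d=D]
1: W B7 -> L3 hit  d=D]
2: R B0 -> L0 miss  d=-]
3: R B3 -> L3 miss wb->B7  d=-]
4: R B1 -> L1 miss  d=-]
5: R B6 -> L2 miss  d=-]
6: W B1 -> L1 hit  d=D]
7: W B4 -> L0 miss  d=D]
8: W B5 -> L1 miss wb->B1  d=D]
9: W B2 -> L2 miss  d=D]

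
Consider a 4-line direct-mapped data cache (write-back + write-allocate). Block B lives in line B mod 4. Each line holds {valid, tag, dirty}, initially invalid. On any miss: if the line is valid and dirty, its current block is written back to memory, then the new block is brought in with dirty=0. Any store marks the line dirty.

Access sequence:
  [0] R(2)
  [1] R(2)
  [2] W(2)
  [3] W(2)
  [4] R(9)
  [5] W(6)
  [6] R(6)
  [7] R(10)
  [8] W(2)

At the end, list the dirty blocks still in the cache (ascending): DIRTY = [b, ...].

0: R B2 -> L2 miss  d=-]
1: R B2 -> L2 hit  d=-]
2: W B2 -> L2 hit  d=D]
3: W B2 -> L2 hit  d=D]
4: R B9 -> L1 miss  d=-]
5: W B6 -> L2 miss wb->B2  d=D]
6: R B6 -> L2 hit  d=D]
7: R B10 -> L2 miss wb->B6  d=-]
8: W B2 -> L2 miss  d=D]

DIRTY = [2]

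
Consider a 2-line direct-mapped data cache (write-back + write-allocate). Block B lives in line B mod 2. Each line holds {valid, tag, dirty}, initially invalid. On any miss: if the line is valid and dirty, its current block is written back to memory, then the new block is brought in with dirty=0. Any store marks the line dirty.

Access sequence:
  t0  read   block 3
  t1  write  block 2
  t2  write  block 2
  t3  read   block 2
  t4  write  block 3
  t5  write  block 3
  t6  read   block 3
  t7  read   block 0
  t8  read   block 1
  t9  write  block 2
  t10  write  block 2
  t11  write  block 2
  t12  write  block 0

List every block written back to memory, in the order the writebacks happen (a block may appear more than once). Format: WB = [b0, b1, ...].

0: R B3 → L1 miss [-]
1: W B2 → L0 miss [D]
2: W B2 → L0 hit [D]
3: R B2 → L0 hit [D]
4: W B3 → L1 hit [D]
5: W B3 → L1 hit [D]
6: R B3 → L1 hit [D]
7: R B0 → L0 miss wb→B2 [-]
8: R B1 → L1 miss wb→B3 [-]
9: W B2 → L0 miss [D]
10: W B2 → L0 hit [D]
11: W B2 → L0 hit [D]
12: W B0 → L0 miss wb→B2 [D]

WB = [2, 3, 2]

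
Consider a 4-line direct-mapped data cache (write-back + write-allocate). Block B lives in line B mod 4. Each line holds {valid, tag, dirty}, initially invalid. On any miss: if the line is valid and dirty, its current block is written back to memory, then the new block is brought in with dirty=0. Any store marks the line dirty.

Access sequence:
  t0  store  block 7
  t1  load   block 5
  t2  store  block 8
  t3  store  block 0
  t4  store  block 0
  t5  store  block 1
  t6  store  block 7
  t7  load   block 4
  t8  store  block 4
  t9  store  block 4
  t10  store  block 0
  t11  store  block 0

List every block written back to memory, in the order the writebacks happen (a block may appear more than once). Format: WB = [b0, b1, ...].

WB = [8, 0, 4]

0: W B7 -> L3 miss  d=D]
1: R B5 -> L1 miss  d=-]
2: W B8 -> L0 miss  d=D]
3: W B0 -> L0 miss wb->B8  d=D]
4: W B0 -> L0 hit  d=D]
5: W B1 -> L1 miss  d=D]
6: W B7 -> L3 hit  d=D]
7: R B4 -> L0 miss wb->B0  d=-]
8: W B4 -> L0 hit  d=D]
9: W B4 -> L0 hit  d=D]
10: W B0 -> L0 miss wb->B4  d=D]
11: W B0 -> L0 hit  d=D]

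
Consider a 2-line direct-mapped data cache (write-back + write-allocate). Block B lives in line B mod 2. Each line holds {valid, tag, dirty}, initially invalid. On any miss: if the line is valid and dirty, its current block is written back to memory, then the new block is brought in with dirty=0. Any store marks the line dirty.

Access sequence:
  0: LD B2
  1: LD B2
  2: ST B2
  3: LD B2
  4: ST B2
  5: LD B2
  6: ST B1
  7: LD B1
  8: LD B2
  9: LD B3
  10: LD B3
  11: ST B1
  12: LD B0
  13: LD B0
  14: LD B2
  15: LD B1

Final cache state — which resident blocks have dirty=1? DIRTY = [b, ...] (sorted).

DIRTY = [1]

0: R B2 -> L0 miss  d=-]
1: R B2 -> L0 hit  d=-]
2: W B2 -> L0 hit  d=D]
3: R B2 -> L0 hit  d=D]
4: W B2 -> L0 hit  d=D]
5: R B2 -> L0 hit  d=D]
6: W B1 -> L1 miss  d=D]
7: R B1 -> L1 hit  d=D]
8: R B2 -> L0 hit  d=D]
9: R B3 -> L1 miss wb->B1  d=-]
10: R B3 -> L1 hit  d=-]
11: W B1 -> L1 miss  d=D]
12: R B0 -> L0 miss wb->B2  d=-]
13: R B0 -> L0 hit  d=-]
14: R B2 -> L0 miss  d=-]
15: R B1 -> L1 hit  d=D]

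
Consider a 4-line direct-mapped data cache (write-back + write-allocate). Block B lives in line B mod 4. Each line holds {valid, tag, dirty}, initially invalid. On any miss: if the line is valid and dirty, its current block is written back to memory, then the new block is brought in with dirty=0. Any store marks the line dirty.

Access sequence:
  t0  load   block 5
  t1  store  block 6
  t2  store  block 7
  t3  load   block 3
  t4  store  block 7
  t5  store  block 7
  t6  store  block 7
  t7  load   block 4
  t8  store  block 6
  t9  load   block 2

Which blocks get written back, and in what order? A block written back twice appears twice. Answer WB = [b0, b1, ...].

0: R B5 -> L1 miss  d=-]
1: W B6 -> L2 miss  d=D]
2: W B7 -> L3 miss  d=D]
3: R B3 -> L3 miss wb->B7  d=-]
4: W B7 -> L3 miss  d=D]
5: W B7 -> L3 hit  d=D]
6: W B7 -> L3 hit  d=D]
7: R B4 -> L0 miss  d=-]
8: W B6 -> L2 hit  d=D]
9: R B2 -> L2 miss wb->B6  d=-]

WB = [7, 6]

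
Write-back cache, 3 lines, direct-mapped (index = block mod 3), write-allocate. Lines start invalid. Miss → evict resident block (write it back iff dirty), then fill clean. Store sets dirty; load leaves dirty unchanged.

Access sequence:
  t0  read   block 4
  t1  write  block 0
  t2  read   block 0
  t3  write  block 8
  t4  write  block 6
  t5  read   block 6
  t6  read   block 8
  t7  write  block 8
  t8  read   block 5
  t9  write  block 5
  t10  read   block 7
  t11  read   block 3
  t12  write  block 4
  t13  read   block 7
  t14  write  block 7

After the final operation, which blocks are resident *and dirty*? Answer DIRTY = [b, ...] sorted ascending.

  0 | R B4 → L1 miss [-]
  1 | W B0 → L0 miss [D]
  2 | R B0 → L0 hit [D]
  3 | W B8 → L2 miss [D]
  4 | W B6 → L0 miss wb→B0 [D]
  5 | R B6 → L0 hit [D]
  6 | R B8 → L2 hit [D]
  7 | W B8 → L2 hit [D]
  8 | R B5 → L2 miss wb→B8 [-]
  9 | W B5 → L2 hit [D]
  10 | R B7 → L1 miss [-]
  11 | R B3 → L0 miss wb→B6 [-]
  12 | W B4 → L1 miss [D]
  13 | R B7 → L1 miss wb→B4 [-]
  14 | W B7 → L1 hit [D]

DIRTY = [5, 7]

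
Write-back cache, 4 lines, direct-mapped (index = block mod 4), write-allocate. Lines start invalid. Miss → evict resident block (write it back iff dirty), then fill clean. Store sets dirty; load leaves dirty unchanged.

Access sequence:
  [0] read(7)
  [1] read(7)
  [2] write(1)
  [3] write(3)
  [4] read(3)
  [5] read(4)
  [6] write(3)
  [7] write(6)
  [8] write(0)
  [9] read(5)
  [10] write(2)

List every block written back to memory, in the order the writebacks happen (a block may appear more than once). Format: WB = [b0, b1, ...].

0: R B7 -> L3 miss  d=-]
1: R B7 -> L3 hit  d=-]
2: W B1 -> L1 miss  d=D]
3: W B3 -> L3 miss  d=D]
4: R B3 -> L3 hit  d=D]
5: R B4 -> L0 miss  d=-]
6: W B3 -> L3 hit  d=D]
7: W B6 -> L2 miss  d=D]
8: W B0 -> L0 miss  d=D]
9: R B5 -> L1 miss wb->B1  d=-]
10: W B2 -> L2 miss wb->B6  d=D]

WB = [1, 6]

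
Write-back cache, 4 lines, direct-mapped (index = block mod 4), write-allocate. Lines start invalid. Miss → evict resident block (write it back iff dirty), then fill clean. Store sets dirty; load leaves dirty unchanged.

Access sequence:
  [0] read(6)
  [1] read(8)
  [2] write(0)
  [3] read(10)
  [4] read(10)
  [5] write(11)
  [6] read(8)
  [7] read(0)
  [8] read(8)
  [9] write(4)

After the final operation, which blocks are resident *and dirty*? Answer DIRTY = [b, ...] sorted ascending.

0: R B6 -> L2 miss  d=-]
1: R B8 -> L0 miss  d=-]
2: W B0 -> L0 miss  d=D]
3: R B10 -> L2 miss  d=-]
4: R B10 -> L2 hit  d=-]
5: W B11 -> L3 miss  d=D]
6: R B8 -> L0 miss wb->B0  d=-]
7: R B0 -> L0 miss  d=-]
8: R B8 -> L0 miss  d=-]
9: W B4 -> L0 miss  d=D]

DIRTY = [4, 11]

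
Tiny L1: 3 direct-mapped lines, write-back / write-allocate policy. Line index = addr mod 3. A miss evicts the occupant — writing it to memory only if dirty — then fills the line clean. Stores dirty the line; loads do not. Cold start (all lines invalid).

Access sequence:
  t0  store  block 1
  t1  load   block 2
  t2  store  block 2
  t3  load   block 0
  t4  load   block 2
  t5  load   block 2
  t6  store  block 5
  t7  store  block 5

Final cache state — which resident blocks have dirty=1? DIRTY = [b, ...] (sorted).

0: W B1 → L1 miss [D]
1: R B2 → L2 miss [-]
2: W B2 → L2 hit [D]
3: R B0 → L0 miss [-]
4: R B2 → L2 hit [D]
5: R B2 → L2 hit [D]
6: W B5 → L2 miss wb→B2 [D]
7: W B5 → L2 hit [D]

DIRTY = [1, 5]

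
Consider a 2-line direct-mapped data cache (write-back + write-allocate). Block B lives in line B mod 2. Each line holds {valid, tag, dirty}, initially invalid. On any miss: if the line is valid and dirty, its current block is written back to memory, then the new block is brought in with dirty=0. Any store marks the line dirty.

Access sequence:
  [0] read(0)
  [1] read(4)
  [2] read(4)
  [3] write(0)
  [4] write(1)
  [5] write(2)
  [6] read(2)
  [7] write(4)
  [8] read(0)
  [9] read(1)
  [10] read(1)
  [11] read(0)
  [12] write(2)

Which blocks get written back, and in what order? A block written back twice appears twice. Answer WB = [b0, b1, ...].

0: R B0 → L0 miss [-]
1: R B4 → L0 miss [-]
2: R B4 → L0 hit [-]
3: W B0 → L0 miss [D]
4: W B1 → L1 miss [D]
5: W B2 → L0 miss wb→B0 [D]
6: R B2 → L0 hit [D]
7: W B4 → L0 miss wb→B2 [D]
8: R B0 → L0 miss wb→B4 [-]
9: R B1 → L1 hit [D]
10: R B1 → L1 hit [D]
11: R B0 → L0 hit [-]
12: W B2 → L0 miss [D]

WB = [0, 2, 4]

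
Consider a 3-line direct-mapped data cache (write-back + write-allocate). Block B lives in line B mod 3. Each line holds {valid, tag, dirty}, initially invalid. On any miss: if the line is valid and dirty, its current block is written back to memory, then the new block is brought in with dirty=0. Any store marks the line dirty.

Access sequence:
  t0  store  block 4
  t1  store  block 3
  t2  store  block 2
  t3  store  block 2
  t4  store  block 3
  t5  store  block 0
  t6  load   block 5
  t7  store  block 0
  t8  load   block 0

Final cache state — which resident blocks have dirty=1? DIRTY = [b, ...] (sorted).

DIRTY = [0, 4]

0: W B4 → L1 miss [D]
1: W B3 → L0 miss [D]
2: W B2 → L2 miss [D]
3: W B2 → L2 hit [D]
4: W B3 → L0 hit [D]
5: W B0 → L0 miss wb→B3 [D]
6: R B5 → L2 miss wb→B2 [-]
7: W B0 → L0 hit [D]
8: R B0 → L0 hit [D]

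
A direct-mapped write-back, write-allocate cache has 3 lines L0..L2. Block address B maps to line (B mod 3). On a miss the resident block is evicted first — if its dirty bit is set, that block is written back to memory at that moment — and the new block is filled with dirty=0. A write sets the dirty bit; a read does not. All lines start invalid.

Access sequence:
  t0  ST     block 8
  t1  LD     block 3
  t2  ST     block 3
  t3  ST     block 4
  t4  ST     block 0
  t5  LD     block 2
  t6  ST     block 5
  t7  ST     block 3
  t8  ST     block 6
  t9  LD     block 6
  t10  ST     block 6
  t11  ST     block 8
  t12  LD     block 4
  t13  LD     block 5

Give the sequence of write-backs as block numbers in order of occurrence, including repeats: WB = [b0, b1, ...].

0: W B8 -> L2 miss  d=D]
1: R B3 -> L0 miss  d=-]
2: W B3 -> L0 hit  d=D]
3: W B4 -> L1 miss  d=D]
4: W B0 -> L0 miss wb->B3  d=D]
5: R B2 -> L2 miss wb->B8  d=-]
6: W B5 -> L2 miss  d=D]
7: W B3 -> L0 miss wb->B0  d=D]
8: W B6 -> L0 miss wb->B3  d=D]
9: R B6 -> L0 hit  d=D]
10: W B6 -> L0 hit  d=D]
11: W B8 -> L2 miss wb->B5  d=D]
12: R B4 -> L1 hit  d=D]
13: R B5 -> L2 miss wb->B8  d=-]

WB = [3, 8, 0, 3, 5, 8]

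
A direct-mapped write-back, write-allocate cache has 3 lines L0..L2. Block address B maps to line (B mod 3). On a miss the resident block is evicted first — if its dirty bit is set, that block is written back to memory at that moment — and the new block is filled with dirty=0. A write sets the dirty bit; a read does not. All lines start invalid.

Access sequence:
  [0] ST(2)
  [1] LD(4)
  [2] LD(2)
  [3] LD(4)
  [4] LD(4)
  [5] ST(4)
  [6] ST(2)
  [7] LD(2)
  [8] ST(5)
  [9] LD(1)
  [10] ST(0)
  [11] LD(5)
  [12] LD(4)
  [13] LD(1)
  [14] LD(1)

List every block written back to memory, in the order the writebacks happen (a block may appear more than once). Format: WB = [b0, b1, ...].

  0 | W B2 → L2 miss [D]
  1 | R B4 → L1 miss [-]
  2 | R B2 → L2 hit [D]
  3 | R B4 → L1 hit [-]
  4 | R B4 → L1 hit [-]
  5 | W B4 → L1 hit [D]
  6 | W B2 → L2 hit [D]
  7 | R B2 → L2 hit [D]
  8 | W B5 → L2 miss wb→B2 [D]
  9 | R B1 → L1 miss wb→B4 [-]
  10 | W B0 → L0 miss [D]
  11 | R B5 → L2 hit [D]
  12 | R B4 → L1 miss [-]
  13 | R B1 → L1 miss [-]
  14 | R B1 → L1 hit [-]

WB = [2, 4]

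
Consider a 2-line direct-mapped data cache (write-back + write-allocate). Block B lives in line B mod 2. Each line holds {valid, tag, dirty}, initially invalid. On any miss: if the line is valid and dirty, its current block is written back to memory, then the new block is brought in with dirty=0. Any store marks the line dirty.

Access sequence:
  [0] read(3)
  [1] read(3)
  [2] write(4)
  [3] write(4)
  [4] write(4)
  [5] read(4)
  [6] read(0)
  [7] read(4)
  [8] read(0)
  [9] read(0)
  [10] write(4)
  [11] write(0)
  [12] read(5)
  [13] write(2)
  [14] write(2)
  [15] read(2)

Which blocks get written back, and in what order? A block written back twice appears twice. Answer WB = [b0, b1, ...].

  0 | R B3 → L1 miss [-]
  1 | R B3 → L1 hit [-]
  2 | W B4 → L0 miss [D]
  3 | W B4 → L0 hit [D]
  4 | W B4 → L0 hit [D]
  5 | R B4 → L0 hit [D]
  6 | R B0 → L0 miss wb→B4 [-]
  7 | R B4 → L0 miss [-]
  8 | R B0 → L0 miss [-]
  9 | R B0 → L0 hit [-]
  10 | W B4 → L0 miss [D]
  11 | W B0 → L0 miss wb→B4 [D]
  12 | R B5 → L1 miss [-]
  13 | W B2 → L0 miss wb→B0 [D]
  14 | W B2 → L0 hit [D]
  15 | R B2 → L0 hit [D]

WB = [4, 4, 0]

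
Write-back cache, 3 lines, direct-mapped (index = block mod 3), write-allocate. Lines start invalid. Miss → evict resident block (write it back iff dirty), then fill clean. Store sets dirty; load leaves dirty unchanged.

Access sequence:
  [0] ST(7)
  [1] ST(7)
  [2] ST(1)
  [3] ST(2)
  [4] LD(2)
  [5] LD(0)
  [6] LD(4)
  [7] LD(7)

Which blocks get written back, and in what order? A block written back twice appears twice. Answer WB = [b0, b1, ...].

0: W B7 → L1 miss [D]
1: W B7 → L1 hit [D]
2: W B1 → L1 miss wb→B7 [D]
3: W B2 → L2 miss [D]
4: R B2 → L2 hit [D]
5: R B0 → L0 miss [-]
6: R B4 → L1 miss wb→B1 [-]
7: R B7 → L1 miss [-]

WB = [7, 1]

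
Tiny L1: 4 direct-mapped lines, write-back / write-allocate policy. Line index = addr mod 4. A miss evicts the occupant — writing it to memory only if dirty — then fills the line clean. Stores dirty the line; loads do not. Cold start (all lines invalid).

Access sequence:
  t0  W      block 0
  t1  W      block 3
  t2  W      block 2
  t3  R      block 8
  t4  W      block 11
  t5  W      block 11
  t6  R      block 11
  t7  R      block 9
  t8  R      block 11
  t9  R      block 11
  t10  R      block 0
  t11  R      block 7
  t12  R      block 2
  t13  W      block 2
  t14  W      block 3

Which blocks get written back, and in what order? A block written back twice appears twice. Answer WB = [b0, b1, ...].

0: W B0 → L0 miss [D]
1: W B3 → L3 miss [D]
2: W B2 → L2 miss [D]
3: R B8 → L0 miss wb→B0 [-]
4: W B11 → L3 miss wb→B3 [D]
5: W B11 → L3 hit [D]
6: R B11 → L3 hit [D]
7: R B9 → L1 miss [-]
8: R B11 → L3 hit [D]
9: R B11 → L3 hit [D]
10: R B0 → L0 miss [-]
11: R B7 → L3 miss wb→B11 [-]
12: R B2 → L2 hit [D]
13: W B2 → L2 hit [D]
14: W B3 → L3 miss [D]

WB = [0, 3, 11]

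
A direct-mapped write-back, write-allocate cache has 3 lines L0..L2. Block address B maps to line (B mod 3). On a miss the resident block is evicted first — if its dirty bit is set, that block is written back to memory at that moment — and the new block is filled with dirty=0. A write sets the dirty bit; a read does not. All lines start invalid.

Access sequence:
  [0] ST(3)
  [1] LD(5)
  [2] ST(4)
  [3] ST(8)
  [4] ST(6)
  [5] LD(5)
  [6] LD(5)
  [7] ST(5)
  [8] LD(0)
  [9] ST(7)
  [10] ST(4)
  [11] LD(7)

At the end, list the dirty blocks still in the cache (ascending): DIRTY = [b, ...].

0: W B3 -> L0 miss  d=D]
1: R B5 -> L2 miss  d=-]
2: W B4 -> L1 miss  d=D]
3: W B8 -> L2 miss  d=D]
4: W B6 -> L0 miss wb->B3  d=D]
5: R B5 -> L2 miss wb->B8  d=-]
6: R B5 -> L2 hit  d=-]
7: W B5 -> L2 hit  d=D]
8: R B0 -> L0 miss wb->B6  d=-]
9: W B7 -> L1 miss wb->B4  d=D]
10: W B4 -> L1 miss wb->B7  d=D]
11: R B7 -> L1 miss wb->B4  d=-]

DIRTY = [5]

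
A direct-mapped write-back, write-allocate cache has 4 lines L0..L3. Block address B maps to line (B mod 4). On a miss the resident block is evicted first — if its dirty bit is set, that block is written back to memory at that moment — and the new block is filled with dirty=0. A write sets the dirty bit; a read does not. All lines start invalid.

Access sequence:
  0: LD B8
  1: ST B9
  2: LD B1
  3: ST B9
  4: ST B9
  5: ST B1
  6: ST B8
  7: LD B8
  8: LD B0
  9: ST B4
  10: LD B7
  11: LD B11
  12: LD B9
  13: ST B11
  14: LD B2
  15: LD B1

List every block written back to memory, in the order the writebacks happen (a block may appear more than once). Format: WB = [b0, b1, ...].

WB = [9, 9, 8, 1]

0: R B8 -> L0 miss  d=-]
1: W B9 -> L1 miss  d=D]
2: R B1 -> L1 miss wb->B9  d=-]
3: W B9 -> L1 miss  d=D]
4: W B9 -> L1 hit  d=D]
5: W B1 -> L1 miss wb->B9  d=D]
6: W B8 -> L0 hit  d=D]
7: R B8 -> L0 hit  d=D]
8: R B0 -> L0 miss wb->B8  d=-]
9: W B4 -> L0 miss  d=D]
10: R B7 -> L3 miss  d=-]
11: R B11 -> L3 miss  d=-]
12: R B9 -> L1 miss wb->B1  d=-]
13: W B11 -> L3 hit  d=D]
14: R B2 -> L2 miss  d=-]
15: R B1 -> L1 miss  d=-]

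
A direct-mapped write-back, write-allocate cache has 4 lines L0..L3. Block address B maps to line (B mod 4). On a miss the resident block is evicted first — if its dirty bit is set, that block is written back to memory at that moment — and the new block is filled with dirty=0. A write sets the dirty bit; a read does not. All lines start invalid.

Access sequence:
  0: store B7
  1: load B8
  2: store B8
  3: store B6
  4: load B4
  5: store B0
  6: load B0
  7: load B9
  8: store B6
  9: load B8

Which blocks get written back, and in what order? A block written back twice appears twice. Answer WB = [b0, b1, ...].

WB = [8, 0]

0: W B7 -> L3 miss  d=D]
1: R B8 -> L0 miss  d=-]
2: W B8 -> L0 hit  d=D]
3: W B6 -> L2 miss  d=D]
4: R B4 -> L0 miss wb->B8  d=-]
5: W B0 -> L0 miss  d=D]
6: R B0 -> L0 hit  d=D]
7: R B9 -> L1 miss  d=-]
8: W B6 -> L2 hit  d=D]
9: R B8 -> L0 miss wb->B0  d=-]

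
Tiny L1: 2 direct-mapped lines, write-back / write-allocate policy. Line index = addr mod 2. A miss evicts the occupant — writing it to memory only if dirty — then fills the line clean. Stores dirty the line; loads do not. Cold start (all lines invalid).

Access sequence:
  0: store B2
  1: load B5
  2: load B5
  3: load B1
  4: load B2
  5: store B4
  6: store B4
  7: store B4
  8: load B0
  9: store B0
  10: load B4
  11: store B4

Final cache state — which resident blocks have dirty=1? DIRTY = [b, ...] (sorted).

DIRTY = [4]

  0 | W B2 → L0 miss [D]
  1 | R B5 → L1 miss [-]
  2 | R B5 → L1 hit [-]
  3 | R B1 → L1 miss [-]
  4 | R B2 → L0 hit [D]
  5 | W B4 → L0 miss wb→B2 [D]
  6 | W B4 → L0 hit [D]
  7 | W B4 → L0 hit [D]
  8 | R B0 → L0 miss wb→B4 [-]
  9 | W B0 → L0 hit [D]
  10 | R B4 → L0 miss wb→B0 [-]
  11 | W B4 → L0 hit [D]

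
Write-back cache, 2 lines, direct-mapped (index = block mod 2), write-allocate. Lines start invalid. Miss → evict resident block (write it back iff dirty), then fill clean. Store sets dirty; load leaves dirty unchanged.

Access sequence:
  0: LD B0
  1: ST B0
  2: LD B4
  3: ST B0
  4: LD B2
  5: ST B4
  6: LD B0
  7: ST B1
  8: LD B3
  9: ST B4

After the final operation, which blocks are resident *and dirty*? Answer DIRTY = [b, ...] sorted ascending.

DIRTY = [4]

  0 | R B0 → L0 miss [-]
  1 | W B0 → L0 hit [D]
  2 | R B4 → L0 miss wb→B0 [-]
  3 | W B0 → L0 miss [D]
  4 | R B2 → L0 miss wb→B0 [-]
  5 | W B4 → L0 miss [D]
  6 | R B0 → L0 miss wb→B4 [-]
  7 | W B1 → L1 miss [D]
  8 | R B3 → L1 miss wb→B1 [-]
  9 | W B4 → L0 miss [D]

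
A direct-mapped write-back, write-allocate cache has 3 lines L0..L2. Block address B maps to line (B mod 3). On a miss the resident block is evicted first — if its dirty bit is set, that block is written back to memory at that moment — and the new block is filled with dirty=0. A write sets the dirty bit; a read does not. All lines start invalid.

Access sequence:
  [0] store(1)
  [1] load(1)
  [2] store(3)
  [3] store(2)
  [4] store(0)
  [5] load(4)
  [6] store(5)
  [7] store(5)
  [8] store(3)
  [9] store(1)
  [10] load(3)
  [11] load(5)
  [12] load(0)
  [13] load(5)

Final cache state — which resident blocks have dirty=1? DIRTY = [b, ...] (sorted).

DIRTY = [1, 5]

  0 | W B1 → L1 miss [D]
  1 | R B1 → L1 hit [D]
  2 | W B3 → L0 miss [D]
  3 | W B2 → L2 miss [D]
  4 | W B0 → L0 miss wb→B3 [D]
  5 | R B4 → L1 miss wb→B1 [-]
  6 | W B5 → L2 miss wb→B2 [D]
  7 | W B5 → L2 hit [D]
  8 | W B3 → L0 miss wb→B0 [D]
  9 | W B1 → L1 miss [D]
  10 | R B3 → L0 hit [D]
  11 | R B5 → L2 hit [D]
  12 | R B0 → L0 miss wb→B3 [-]
  13 | R B5 → L2 hit [D]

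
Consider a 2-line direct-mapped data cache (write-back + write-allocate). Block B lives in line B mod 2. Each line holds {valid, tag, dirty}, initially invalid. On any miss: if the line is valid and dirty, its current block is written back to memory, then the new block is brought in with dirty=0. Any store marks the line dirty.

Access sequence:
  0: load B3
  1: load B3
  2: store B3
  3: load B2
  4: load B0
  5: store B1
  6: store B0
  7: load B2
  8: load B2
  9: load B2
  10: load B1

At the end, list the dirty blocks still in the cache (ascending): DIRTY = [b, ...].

DIRTY = [1]

  0 | R B3 → L1 miss [-]
  1 | R B3 → L1 hit [-]
  2 | W B3 → L1 hit [D]
  3 | R B2 → L0 miss [-]
  4 | R B0 → L0 miss [-]
  5 | W B1 → L1 miss wb→B3 [D]
  6 | W B0 → L0 hit [D]
  7 | R B2 → L0 miss wb→B0 [-]
  8 | R B2 → L0 hit [-]
  9 | R B2 → L0 hit [-]
  10 | R B1 → L1 hit [D]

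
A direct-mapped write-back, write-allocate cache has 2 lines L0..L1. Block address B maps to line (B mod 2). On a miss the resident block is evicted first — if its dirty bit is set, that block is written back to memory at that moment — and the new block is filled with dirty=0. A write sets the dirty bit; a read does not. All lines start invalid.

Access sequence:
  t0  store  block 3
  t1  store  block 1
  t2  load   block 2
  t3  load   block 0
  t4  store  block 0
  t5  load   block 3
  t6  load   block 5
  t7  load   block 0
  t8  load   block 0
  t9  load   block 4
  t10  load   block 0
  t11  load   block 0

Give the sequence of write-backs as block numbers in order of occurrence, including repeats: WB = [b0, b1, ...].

  0 | W B3 → L1 miss [D]
  1 | W B1 → L1 miss wb→B3 [D]
  2 | R B2 → L0 miss [-]
  3 | R B0 → L0 miss [-]
  4 | W B0 → L0 hit [D]
  5 | R B3 → L1 miss wb→B1 [-]
  6 | R B5 → L1 miss [-]
  7 | R B0 → L0 hit [D]
  8 | R B0 → L0 hit [D]
  9 | R B4 → L0 miss wb→B0 [-]
  10 | R B0 → L0 miss [-]
  11 | R B0 → L0 hit [-]

WB = [3, 1, 0]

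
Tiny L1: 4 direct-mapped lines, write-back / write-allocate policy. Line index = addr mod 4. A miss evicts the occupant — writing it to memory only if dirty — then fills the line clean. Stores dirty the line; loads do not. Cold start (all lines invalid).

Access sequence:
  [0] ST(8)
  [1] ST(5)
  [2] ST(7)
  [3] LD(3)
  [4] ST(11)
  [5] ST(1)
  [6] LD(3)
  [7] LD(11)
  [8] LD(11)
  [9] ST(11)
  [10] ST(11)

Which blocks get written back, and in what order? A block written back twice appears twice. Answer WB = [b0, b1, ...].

WB = [7, 5, 11]

  0 | W B8 → L0 miss [D]
  1 | W B5 → L1 miss [D]
  2 | W B7 → L3 miss [D]
  3 | R B3 → L3 miss wb→B7 [-]
  4 | W B11 → L3 miss [D]
  5 | W B1 → L1 miss wb→B5 [D]
  6 | R B3 → L3 miss wb→B11 [-]
  7 | R B11 → L3 miss [-]
  8 | R B11 → L3 hit [-]
  9 | W B11 → L3 hit [D]
  10 | W B11 → L3 hit [D]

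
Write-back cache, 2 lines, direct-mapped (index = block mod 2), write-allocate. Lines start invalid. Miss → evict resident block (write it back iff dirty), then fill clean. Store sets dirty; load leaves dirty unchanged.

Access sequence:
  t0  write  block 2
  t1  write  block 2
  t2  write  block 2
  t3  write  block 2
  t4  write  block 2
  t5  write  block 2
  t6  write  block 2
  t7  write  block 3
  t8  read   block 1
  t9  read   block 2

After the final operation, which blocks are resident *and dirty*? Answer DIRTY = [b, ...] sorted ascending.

DIRTY = [2]

0: W B2 -> L0 miss  d=D]
1: W B2 -> L0 hit  d=D]
2: W B2 -> L0 hit  d=D]
3: W B2 -> L0 hit  d=D]
4: W B2 -> L0 hit  d=D]
5: W B2 -> L0 hit  d=D]
6: W B2 -> L0 hit  d=D]
7: W B3 -> L1 miss  d=D]
8: R B1 -> L1 miss wb->B3  d=-]
9: R B2 -> L0 hit  d=D]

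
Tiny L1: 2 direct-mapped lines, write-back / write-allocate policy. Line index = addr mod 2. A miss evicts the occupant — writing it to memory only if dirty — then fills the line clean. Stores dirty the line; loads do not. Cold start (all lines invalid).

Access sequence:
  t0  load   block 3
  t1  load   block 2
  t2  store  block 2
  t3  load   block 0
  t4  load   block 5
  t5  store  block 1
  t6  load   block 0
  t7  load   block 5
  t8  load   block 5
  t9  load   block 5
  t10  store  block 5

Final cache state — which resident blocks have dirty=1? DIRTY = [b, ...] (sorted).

DIRTY = [5]

0: R B3 -> L1 miss  d=-]
1: R B2 -> L0 miss  d=-]
2: W B2 -> L0 hit  d=D]
3: R B0 -> L0 miss wb->B2  d=-]
4: R B5 -> L1 miss  d=-]
5: W B1 -> L1 miss  d=D]
6: R B0 -> L0 hit  d=-]
7: R B5 -> L1 miss wb->B1  d=-]
8: R B5 -> L1 hit  d=-]
9: R B5 -> L1 hit  d=-]
10: W B5 -> L1 hit  d=D]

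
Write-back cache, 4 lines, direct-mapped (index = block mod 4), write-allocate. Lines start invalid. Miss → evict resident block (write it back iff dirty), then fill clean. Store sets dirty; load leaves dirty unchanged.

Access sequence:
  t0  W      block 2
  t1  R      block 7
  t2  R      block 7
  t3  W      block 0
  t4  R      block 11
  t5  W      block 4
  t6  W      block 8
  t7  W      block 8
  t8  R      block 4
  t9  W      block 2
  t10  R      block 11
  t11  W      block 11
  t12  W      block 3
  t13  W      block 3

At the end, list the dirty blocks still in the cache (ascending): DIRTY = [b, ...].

  0 | W B2 → L2 miss [D]
  1 | R B7 → L3 miss [-]
  2 | R B7 → L3 hit [-]
  3 | W B0 → L0 miss [D]
  4 | R B11 → L3 miss [-]
  5 | W B4 → L0 miss wb→B0 [D]
  6 | W B8 → L0 miss wb→B4 [D]
  7 | W B8 → L0 hit [D]
  8 | R B4 → L0 miss wb→B8 [-]
  9 | W B2 → L2 hit [D]
  10 | R B11 → L3 hit [-]
  11 | W B11 → L3 hit [D]
  12 | W B3 → L3 miss wb→B11 [D]
  13 | W B3 → L3 hit [D]

DIRTY = [2, 3]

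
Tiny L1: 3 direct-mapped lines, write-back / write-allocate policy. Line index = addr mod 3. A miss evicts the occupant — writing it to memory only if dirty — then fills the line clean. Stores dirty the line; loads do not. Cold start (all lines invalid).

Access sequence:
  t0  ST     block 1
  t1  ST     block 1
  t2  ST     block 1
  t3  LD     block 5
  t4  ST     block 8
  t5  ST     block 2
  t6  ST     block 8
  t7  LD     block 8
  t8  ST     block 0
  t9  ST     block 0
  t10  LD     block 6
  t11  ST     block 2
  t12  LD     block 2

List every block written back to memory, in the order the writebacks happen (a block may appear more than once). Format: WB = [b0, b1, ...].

0: W B1 -> L1 miss  d=D]
1: W B1 -> L1 hit  d=D]
2: W B1 -> L1 hit  d=D]
3: R B5 -> L2 miss  d=-]
4: W B8 -> L2 miss  d=D]
5: W B2 -> L2 miss wb->B8  d=D]
6: W B8 -> L2 miss wb->B2  d=D]
7: R B8 -> L2 hit  d=D]
8: W B0 -> L0 miss  d=D]
9: W B0 -> L0 hit  d=D]
10: R B6 -> L0 miss wb->B0  d=-]
11: W B2 -> L2 miss wb->B8  d=D]
12: R B2 -> L2 hit  d=D]

WB = [8, 2, 0, 8]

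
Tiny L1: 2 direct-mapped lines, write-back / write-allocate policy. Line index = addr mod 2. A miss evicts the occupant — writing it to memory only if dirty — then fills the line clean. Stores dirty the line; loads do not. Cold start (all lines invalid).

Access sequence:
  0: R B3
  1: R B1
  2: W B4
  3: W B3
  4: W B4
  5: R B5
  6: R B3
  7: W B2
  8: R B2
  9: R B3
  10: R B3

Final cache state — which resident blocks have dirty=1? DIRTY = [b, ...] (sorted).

DIRTY = [2]

  0 | R B3 → L1 miss [-]
  1 | R B1 → L1 miss [-]
  2 | W B4 → L0 miss [D]
  3 | W B3 → L1 miss [D]
  4 | W B4 → L0 hit [D]
  5 | R B5 → L1 miss wb→B3 [-]
  6 | R B3 → L1 miss [-]
  7 | W B2 → L0 miss wb→B4 [D]
  8 | R B2 → L0 hit [D]
  9 | R B3 → L1 hit [-]
  10 | R B3 → L1 hit [-]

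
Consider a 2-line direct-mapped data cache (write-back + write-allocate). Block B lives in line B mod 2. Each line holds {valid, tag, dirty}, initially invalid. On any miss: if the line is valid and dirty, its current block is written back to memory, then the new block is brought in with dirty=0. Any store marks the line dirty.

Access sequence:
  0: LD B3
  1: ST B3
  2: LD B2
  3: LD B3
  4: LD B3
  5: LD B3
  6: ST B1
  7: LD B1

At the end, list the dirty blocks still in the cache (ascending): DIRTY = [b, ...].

0: R B3 → L1 miss [-]
1: W B3 → L1 hit [D]
2: R B2 → L0 miss [-]
3: R B3 → L1 hit [D]
4: R B3 → L1 hit [D]
5: R B3 → L1 hit [D]
6: W B1 → L1 miss wb→B3 [D]
7: R B1 → L1 hit [D]

DIRTY = [1]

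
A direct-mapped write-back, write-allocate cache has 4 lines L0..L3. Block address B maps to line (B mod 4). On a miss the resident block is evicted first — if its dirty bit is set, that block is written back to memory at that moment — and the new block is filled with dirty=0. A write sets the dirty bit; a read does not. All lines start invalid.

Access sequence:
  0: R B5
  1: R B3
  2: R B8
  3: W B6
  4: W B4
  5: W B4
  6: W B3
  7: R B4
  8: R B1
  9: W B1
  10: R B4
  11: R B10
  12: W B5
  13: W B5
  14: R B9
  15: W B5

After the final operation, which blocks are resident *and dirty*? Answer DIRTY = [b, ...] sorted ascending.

DIRTY = [3, 4, 5]

0: R B5 -> L1 miss  d=-]
1: R B3 -> L3 miss  d=-]
2: R B8 -> L0 miss  d=-]
3: W B6 -> L2 miss  d=D]
4: W B4 -> L0 miss  d=D]
5: W B4 -> L0 hit  d=D]
6: W B3 -> L3 hit  d=D]
7: R B4 -> L0 hit  d=D]
8: R B1 -> L1 miss  d=-]
9: W B1 -> L1 hit  d=D]
10: R B4 -> L0 hit  d=D]
11: R B10 -> L2 miss wb->B6  d=-]
12: W B5 -> L1 miss wb->B1  d=D]
13: W B5 -> L1 hit  d=D]
14: R B9 -> L1 miss wb->B5  d=-]
15: W B5 -> L1 miss  d=D]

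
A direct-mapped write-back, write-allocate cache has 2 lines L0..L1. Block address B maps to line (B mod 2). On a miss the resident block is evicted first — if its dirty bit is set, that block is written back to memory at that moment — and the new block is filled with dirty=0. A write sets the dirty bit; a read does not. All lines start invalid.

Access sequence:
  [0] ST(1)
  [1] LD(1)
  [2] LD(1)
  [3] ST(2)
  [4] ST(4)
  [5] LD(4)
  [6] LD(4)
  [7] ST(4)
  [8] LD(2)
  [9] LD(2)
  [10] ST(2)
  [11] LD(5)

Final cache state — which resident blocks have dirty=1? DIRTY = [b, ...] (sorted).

0: W B1 → L1 miss [D]
1: R B1 → L1 hit [D]
2: R B1 → L1 hit [D]
3: W B2 → L0 miss [D]
4: W B4 → L0 miss wb→B2 [D]
5: R B4 → L0 hit [D]
6: R B4 → L0 hit [D]
7: W B4 → L0 hit [D]
8: R B2 → L0 miss wb→B4 [-]
9: R B2 → L0 hit [-]
10: W B2 → L0 hit [D]
11: R B5 → L1 miss wb→B1 [-]

DIRTY = [2]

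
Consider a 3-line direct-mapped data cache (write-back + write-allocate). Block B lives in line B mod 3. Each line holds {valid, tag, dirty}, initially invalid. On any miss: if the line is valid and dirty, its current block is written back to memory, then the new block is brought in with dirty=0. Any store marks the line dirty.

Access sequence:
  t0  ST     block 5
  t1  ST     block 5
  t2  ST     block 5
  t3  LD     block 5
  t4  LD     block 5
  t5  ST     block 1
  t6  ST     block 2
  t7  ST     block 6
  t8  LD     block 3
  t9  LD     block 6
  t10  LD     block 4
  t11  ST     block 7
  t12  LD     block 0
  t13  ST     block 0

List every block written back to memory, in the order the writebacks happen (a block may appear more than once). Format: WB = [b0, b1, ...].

  0 | W B5 → L2 miss [D]
  1 | W B5 → L2 hit [D]
  2 | W B5 → L2 hit [D]
  3 | R B5 → L2 hit [D]
  4 | R B5 → L2 hit [D]
  5 | W B1 → L1 miss [D]
  6 | W B2 → L2 miss wb→B5 [D]
  7 | W B6 → L0 miss [D]
  8 | R B3 → L0 miss wb→B6 [-]
  9 | R B6 → L0 miss [-]
  10 | R B4 → L1 miss wb→B1 [-]
  11 | W B7 → L1 miss [D]
  12 | R B0 → L0 miss [-]
  13 | W B0 → L0 hit [D]

WB = [5, 6, 1]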